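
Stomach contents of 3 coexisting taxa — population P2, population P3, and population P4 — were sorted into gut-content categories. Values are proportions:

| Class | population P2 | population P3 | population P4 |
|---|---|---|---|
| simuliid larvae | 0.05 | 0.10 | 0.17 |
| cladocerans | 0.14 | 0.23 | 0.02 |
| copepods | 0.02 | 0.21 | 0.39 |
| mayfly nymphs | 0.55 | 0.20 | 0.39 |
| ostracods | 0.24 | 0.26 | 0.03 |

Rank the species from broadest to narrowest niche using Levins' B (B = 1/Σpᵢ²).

population P3 > population P4 > population P2

Σp_P2ᵢ² = 0.05² + 0.14² + 0.02² + 0.55² + 0.24² = 0.0025 + 0.0196 + 0.0004 + 0.3025 + 0.0576 = 0.3826
B_P2 = 1 / 0.3826 = 2.6137
Σp_P3ᵢ² = 0.10² + 0.23² + 0.21² + 0.20² + 0.26² = 0.0100 + 0.0529 + 0.0441 + 0.0400 + 0.0676 = 0.2146
B_P3 = 1 / 0.2146 = 4.6598
Σp_P4ᵢ² = 0.17² + 0.02² + 0.39² + 0.39² + 0.03² = 0.0289 + 0.0004 + 0.1521 + 0.1521 + 0.0009 = 0.3344
B_P4 = 1 / 0.3344 = 2.9904
Ranking by B (broadest → narrowest): population P3 (4.66) > population P4 (2.99) > population P2 (2.61)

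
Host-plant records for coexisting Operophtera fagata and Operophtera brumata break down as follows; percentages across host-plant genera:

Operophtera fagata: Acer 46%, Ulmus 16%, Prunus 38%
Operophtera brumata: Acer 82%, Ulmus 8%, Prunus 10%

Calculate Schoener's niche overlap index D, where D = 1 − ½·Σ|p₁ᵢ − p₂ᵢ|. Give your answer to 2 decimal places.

0.64

Convert percentages to proportions (divide by 100).
Σ|p₁ᵢ − p₂ᵢ| = 0.36 + 0.08 + 0.28 = 0.72
D = 1 − ½ × 0.72 = 1 − 0.360 = 0.6400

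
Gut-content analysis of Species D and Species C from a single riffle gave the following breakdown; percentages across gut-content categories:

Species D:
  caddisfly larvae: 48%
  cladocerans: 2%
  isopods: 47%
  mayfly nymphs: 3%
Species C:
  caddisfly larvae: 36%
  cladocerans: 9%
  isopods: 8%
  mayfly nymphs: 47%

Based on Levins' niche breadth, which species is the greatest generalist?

Species C

Convert percentages to proportions (divide by 100).
Σp_Dᵢ² = 0.48² + 0.02² + 0.47² + 0.03² = 0.2304 + 0.0004 + 0.2209 + 0.0009 = 0.4526
B_D = 1 / 0.4526 = 2.2095
Σp_Cᵢ² = 0.36² + 0.09² + 0.08² + 0.47² = 0.1296 + 0.0081 + 0.0064 + 0.2209 = 0.3650
B_C = 1 / 0.3650 = 2.7397
Highest B → broadest niche (most generalist): Species C (B = 2.74).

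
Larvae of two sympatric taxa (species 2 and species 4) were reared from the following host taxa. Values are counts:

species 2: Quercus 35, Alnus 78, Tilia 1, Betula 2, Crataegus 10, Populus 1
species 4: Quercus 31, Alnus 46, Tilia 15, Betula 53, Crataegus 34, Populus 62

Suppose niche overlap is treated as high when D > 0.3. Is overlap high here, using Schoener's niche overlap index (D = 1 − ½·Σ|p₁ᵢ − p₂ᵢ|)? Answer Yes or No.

Yes

Proportions for species 2 (n=127): 35/127=0.2756, 78/127=0.6142, 1/127=0.0079, 2/127=0.0157, 10/127=0.0787, 1/127=0.0079
Proportions for species 4 (n=241): 31/241=0.1286, 46/241=0.1909, 15/241=0.0622, 53/241=0.2199, 34/241=0.1411, 62/241=0.2573
Σ|p₁ᵢ − p₂ᵢ| = 0.1470 + 0.4233 + 0.0543 + 0.2042 + 0.0624 + 0.2494 = 1.1406
D = 1 − ½ × 1.1406 = 1 − 0.57030 = 0.42970
D = 0.42970 > 0.3 → Yes.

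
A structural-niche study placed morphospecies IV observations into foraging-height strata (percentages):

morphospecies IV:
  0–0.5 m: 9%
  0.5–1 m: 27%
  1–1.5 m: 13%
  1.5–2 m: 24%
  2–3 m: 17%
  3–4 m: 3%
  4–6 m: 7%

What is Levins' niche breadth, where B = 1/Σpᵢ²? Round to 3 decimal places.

Convert percentages to proportions (divide by 100).
Σpᵢ² = 0.09² + 0.27² + 0.13² + 0.24² + 0.17² + 0.03² + 0.07² = 0.0081 + 0.0729 + 0.0169 + 0.0576 + 0.0289 + 0.0009 + 0.0049 = 0.1902
B = 1 / 0.1902 = 5.25762

5.258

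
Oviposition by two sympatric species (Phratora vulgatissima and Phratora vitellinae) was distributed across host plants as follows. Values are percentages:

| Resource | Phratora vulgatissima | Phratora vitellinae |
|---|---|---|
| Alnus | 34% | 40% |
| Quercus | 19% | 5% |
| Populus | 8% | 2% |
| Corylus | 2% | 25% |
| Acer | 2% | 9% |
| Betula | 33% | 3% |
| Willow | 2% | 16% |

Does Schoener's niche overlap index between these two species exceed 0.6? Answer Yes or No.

Convert percentages to proportions (divide by 100).
Σ|p₁ᵢ − p₂ᵢ| = 0.06 + 0.14 + 0.06 + 0.23 + 0.07 + 0.30 + 0.14 = 1.00
D = 1 − ½ × 1.00 = 1 − 0.500 = 0.5000
D = 0.5000 < 0.6 → No.

No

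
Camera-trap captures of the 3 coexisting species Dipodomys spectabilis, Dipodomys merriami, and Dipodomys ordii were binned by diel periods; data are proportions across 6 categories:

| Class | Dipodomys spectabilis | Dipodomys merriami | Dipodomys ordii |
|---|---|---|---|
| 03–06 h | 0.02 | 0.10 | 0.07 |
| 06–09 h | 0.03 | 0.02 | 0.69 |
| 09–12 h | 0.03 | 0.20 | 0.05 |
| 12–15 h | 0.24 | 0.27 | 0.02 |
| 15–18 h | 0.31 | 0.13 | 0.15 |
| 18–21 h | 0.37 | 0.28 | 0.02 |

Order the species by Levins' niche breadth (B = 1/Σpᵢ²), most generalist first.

Σp_specᵢ² = 0.02² + 0.03² + 0.03² + 0.24² + 0.31² + 0.37² = 0.0004 + 0.0009 + 0.0009 + 0.0576 + 0.0961 + 0.1369 = 0.2928
B_spec = 1 / 0.2928 = 3.4153
Σp_merrᵢ² = 0.10² + 0.02² + 0.20² + 0.27² + 0.13² + 0.28² = 0.0100 + 0.0004 + 0.0400 + 0.0729 + 0.0169 + 0.0784 = 0.2186
B_merr = 1 / 0.2186 = 4.5746
Σp_ordiᵢ² = 0.07² + 0.69² + 0.05² + 0.02² + 0.15² + 0.02² = 0.0049 + 0.4761 + 0.0025 + 0.0004 + 0.0225 + 0.0004 = 0.5068
B_ordi = 1 / 0.5068 = 1.9732
Ranking by B (broadest → narrowest): Dipodomys merriami (4.57) > Dipodomys spectabilis (3.42) > Dipodomys ordii (1.97)

Dipodomys merriami > Dipodomys spectabilis > Dipodomys ordii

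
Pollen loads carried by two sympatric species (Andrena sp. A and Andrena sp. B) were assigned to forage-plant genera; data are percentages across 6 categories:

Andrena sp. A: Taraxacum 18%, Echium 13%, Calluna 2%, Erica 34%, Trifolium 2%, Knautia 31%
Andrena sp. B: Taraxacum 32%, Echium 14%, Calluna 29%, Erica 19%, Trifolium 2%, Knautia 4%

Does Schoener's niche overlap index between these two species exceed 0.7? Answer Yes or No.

No

Convert percentages to proportions (divide by 100).
Σ|p₁ᵢ − p₂ᵢ| = 0.14 + 0.01 + 0.27 + 0.15 + 0.00 + 0.27 = 0.84
D = 1 − ½ × 0.84 = 1 − 0.420 = 0.5800
D = 0.5800 < 0.7 → No.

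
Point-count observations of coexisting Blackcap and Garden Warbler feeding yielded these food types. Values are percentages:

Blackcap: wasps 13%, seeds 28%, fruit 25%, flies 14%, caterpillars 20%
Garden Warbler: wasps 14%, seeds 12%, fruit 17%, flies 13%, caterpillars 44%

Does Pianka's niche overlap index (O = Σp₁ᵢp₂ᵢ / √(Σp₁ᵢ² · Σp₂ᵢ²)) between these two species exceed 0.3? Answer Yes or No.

Convert percentages to proportions (divide by 100).
Σ p₁ᵢp₂ᵢ = 0.0182 + 0.0336 + 0.0425 + 0.0182 + 0.0880 = 0.2005
Σp_1ᵢ² = 0.13² + 0.28² + 0.25² + 0.14² + 0.20² = 0.0169 + 0.0784 + 0.0625 + 0.0196 + 0.0400 = 0.2174
Σp_2ᵢ² = 0.14² + 0.12² + 0.17² + 0.13² + 0.44² = 0.0196 + 0.0144 + 0.0289 + 0.0169 + 0.1936 = 0.2734
O = 0.2005 / √(0.2174 × 0.2734) = 0.2005 / 0.24380 = 0.8224
O = 0.8224 > 0.3 → Yes.

Yes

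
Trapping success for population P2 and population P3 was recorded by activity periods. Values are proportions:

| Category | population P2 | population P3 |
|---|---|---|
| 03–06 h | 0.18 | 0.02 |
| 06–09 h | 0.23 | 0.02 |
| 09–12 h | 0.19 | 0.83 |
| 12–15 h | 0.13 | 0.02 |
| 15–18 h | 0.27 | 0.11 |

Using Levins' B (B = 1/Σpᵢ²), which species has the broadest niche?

population P2

Σp_P2ᵢ² = 0.18² + 0.23² + 0.19² + 0.13² + 0.27² = 0.0324 + 0.0529 + 0.0361 + 0.0169 + 0.0729 = 0.2112
B_P2 = 1 / 0.2112 = 4.7348
Σp_P3ᵢ² = 0.02² + 0.02² + 0.83² + 0.02² + 0.11² = 0.0004 + 0.0004 + 0.6889 + 0.0004 + 0.0121 = 0.7022
B_P3 = 1 / 0.7022 = 1.4241
Highest B → broadest niche (most generalist): population P2 (B = 4.73).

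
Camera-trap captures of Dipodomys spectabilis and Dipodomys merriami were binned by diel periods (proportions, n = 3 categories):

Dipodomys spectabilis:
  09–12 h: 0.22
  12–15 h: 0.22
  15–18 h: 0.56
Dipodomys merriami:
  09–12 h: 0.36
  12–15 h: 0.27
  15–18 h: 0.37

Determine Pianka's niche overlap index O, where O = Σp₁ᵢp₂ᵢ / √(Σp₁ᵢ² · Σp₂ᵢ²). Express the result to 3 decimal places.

Σ p₁ᵢp₂ᵢ = 0.0792 + 0.0594 + 0.2072 = 0.3458
Σp_1ᵢ² = 0.22² + 0.22² + 0.56² = 0.0484 + 0.0484 + 0.3136 = 0.4104
Σp_2ᵢ² = 0.36² + 0.27² + 0.37² = 0.1296 + 0.0729 + 0.1369 = 0.3394
O = 0.3458 / √(0.4104 × 0.3394) = 0.3458 / 0.373215 = 0.92654

0.927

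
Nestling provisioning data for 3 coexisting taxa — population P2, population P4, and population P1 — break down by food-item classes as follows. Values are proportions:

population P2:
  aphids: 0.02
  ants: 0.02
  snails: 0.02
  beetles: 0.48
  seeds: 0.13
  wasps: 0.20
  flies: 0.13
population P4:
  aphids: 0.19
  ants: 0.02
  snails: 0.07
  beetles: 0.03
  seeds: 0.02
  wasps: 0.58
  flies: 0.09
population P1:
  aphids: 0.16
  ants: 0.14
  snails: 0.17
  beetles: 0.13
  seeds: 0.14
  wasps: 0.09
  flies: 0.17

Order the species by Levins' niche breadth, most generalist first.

Σp_P2ᵢ² = 0.02² + 0.02² + 0.02² + 0.48² + 0.13² + 0.20² + 0.13² = 0.0004 + 0.0004 + 0.0004 + 0.2304 + 0.0169 + 0.0400 + 0.0169 = 0.3054
B_P2 = 1 / 0.3054 = 3.2744
Σp_P4ᵢ² = 0.19² + 0.02² + 0.07² + 0.03² + 0.02² + 0.58² + 0.09² = 0.0361 + 0.0004 + 0.0049 + 0.0009 + 0.0004 + 0.3364 + 0.0081 = 0.3872
B_P4 = 1 / 0.3872 = 2.5826
Σp_P1ᵢ² = 0.16² + 0.14² + 0.17² + 0.13² + 0.14² + 0.09² + 0.17² = 0.0256 + 0.0196 + 0.0289 + 0.0169 + 0.0196 + 0.0081 + 0.0289 = 0.1476
B_P1 = 1 / 0.1476 = 6.7751
Ranking by B (broadest → narrowest): population P1 (6.78) > population P2 (3.27) > population P4 (2.58)

population P1 > population P2 > population P4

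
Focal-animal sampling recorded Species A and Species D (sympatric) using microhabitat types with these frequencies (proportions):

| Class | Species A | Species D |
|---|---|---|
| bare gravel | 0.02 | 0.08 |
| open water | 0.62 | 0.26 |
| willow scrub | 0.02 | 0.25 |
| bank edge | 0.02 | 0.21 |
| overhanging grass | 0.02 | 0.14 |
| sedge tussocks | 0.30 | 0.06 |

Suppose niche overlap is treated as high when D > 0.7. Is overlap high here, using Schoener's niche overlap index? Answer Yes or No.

Σ|p₁ᵢ − p₂ᵢ| = 0.06 + 0.36 + 0.23 + 0.19 + 0.12 + 0.24 = 1.20
D = 1 − ½ × 1.20 = 1 − 0.600 = 0.4000
D = 0.4000 < 0.7 → No.

No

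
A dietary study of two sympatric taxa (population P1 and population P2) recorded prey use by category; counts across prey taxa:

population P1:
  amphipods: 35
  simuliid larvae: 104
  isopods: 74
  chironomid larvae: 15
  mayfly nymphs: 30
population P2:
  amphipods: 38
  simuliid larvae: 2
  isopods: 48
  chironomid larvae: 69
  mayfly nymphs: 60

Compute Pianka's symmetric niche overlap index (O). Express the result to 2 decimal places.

0.53

Proportions for population P1 (n=258): 35/258=0.1357, 104/258=0.4031, 74/258=0.2868, 15/258=0.0581, 30/258=0.1163
Proportions for population P2 (n=217): 38/217=0.1751, 2/217=0.0092, 48/217=0.2212, 69/217=0.3180, 60/217=0.2765
Σ p₁ᵢp₂ᵢ = 0.023761 + 0.003709 + 0.063440 + 0.018476 + 0.032157 = 0.141543
Σp_1ᵢ² = 0.1357² + 0.4031² + 0.2868² + 0.0581² + 0.1163² = 0.018414 + 0.162490 + 0.082254 + 0.003376 + 0.013526 = 0.280060
Σp_2ᵢ² = 0.1751² + 0.0092² + 0.2212² + 0.3180² + 0.2765² = 0.030660 + 0.000085 + 0.048929 + 0.101124 + 0.076452 = 0.257250
O = 0.141543 / √(0.280060 × 0.257250) = 0.141543 / 0.2684128 = 0.5273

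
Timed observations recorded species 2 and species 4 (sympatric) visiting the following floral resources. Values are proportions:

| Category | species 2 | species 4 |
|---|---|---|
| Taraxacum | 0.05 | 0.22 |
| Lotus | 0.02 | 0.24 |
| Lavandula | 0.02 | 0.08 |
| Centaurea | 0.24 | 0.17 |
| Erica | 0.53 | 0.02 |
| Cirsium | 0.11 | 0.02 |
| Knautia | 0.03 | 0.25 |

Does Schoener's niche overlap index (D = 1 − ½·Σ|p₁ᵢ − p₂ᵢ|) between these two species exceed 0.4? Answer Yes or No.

No

Σ|p₁ᵢ − p₂ᵢ| = 0.17 + 0.22 + 0.06 + 0.07 + 0.51 + 0.09 + 0.22 = 1.34
D = 1 − ½ × 1.34 = 1 − 0.670 = 0.3300
D = 0.3300 < 0.4 → No.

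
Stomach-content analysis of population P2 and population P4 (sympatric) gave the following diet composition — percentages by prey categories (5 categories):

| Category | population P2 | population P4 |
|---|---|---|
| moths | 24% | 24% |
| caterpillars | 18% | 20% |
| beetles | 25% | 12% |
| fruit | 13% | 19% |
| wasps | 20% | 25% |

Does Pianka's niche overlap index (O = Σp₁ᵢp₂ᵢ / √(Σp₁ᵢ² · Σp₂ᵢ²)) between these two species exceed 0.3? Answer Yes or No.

Yes

Convert percentages to proportions (divide by 100).
Σ p₁ᵢp₂ᵢ = 0.0576 + 0.0360 + 0.0300 + 0.0247 + 0.0500 = 0.1983
Σp_1ᵢ² = 0.24² + 0.18² + 0.25² + 0.13² + 0.20² = 0.0576 + 0.0324 + 0.0625 + 0.0169 + 0.0400 = 0.2094
Σp_2ᵢ² = 0.24² + 0.20² + 0.12² + 0.19² + 0.25² = 0.0576 + 0.0400 + 0.0144 + 0.0361 + 0.0625 = 0.2106
O = 0.1983 / √(0.2094 × 0.2106) = 0.1983 / 0.21000 = 0.9443
O = 0.9443 > 0.3 → Yes.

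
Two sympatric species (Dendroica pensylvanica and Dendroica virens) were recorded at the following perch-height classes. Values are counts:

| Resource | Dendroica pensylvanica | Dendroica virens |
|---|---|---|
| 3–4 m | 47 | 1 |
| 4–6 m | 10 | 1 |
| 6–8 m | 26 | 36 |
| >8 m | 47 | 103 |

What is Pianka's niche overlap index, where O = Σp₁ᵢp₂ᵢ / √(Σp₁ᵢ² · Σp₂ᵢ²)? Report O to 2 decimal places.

Proportions for Dendroica pensylvanica (n=130): 47/130=0.3615, 10/130=0.0769, 26/130=0.2000, 47/130=0.3615
Proportions for Dendroica virens (n=141): 1/141=0.0071, 1/141=0.0071, 36/141=0.2553, 103/141=0.7305
Σ p₁ᵢp₂ᵢ = 0.002567 + 0.000546 + 0.051060 + 0.264076 = 0.318249
Σp_1ᵢ² = 0.3615² + 0.0769² + 0.2000² + 0.3615² = 0.130682 + 0.005914 + 0.040000 + 0.130682 = 0.307278
Σp_2ᵢ² = 0.0071² + 0.0071² + 0.2553² + 0.7305² = 0.000050 + 0.000050 + 0.065178 + 0.533630 = 0.598908
O = 0.318249 / √(0.307278 × 0.598908) = 0.318249 / 0.4289886 = 0.7419

0.74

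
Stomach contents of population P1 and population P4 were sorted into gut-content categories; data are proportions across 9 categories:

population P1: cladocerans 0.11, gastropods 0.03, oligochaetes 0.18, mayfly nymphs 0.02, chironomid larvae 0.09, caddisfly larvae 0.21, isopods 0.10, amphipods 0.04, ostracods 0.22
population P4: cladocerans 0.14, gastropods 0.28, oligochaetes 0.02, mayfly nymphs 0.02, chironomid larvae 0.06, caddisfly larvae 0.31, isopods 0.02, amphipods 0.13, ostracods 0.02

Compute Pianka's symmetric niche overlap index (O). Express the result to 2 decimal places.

0.59

Σ p₁ᵢp₂ᵢ = 0.0154 + 0.0084 + 0.0036 + 0.0004 + 0.0054 + 0.0651 + 0.0020 + 0.0052 + 0.0044 = 0.1099
Σp_1ᵢ² = 0.11² + 0.03² + 0.18² + 0.02² + 0.09² + 0.21² + 0.10² + 0.04² + 0.22² = 0.0121 + 0.0009 + 0.0324 + 0.0004 + 0.0081 + 0.0441 + 0.0100 + 0.0016 + 0.0484 = 0.1580
Σp_2ᵢ² = 0.14² + 0.28² + 0.02² + 0.02² + 0.06² + 0.31² + 0.02² + 0.13² + 0.02² = 0.0196 + 0.0784 + 0.0004 + 0.0004 + 0.0036 + 0.0961 + 0.0004 + 0.0169 + 0.0004 = 0.2162
O = 0.1099 / √(0.1580 × 0.2162) = 0.1099 / 0.18482 = 0.5946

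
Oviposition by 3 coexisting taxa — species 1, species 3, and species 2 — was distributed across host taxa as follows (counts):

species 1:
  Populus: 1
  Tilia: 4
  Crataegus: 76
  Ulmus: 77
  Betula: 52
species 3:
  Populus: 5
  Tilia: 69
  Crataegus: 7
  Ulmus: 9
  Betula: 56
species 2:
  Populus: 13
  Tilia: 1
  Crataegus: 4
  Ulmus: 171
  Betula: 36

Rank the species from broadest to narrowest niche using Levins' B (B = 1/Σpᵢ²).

Proportions for species 1 (n=210): 1/210=0.0048, 4/210=0.0190, 76/210=0.3619, 77/210=0.3667, 52/210=0.2476
Proportions for species 3 (n=146): 5/146=0.0342, 69/146=0.4726, 7/146=0.0479, 9/146=0.0616, 56/146=0.3836
Proportions for species 2 (n=225): 13/225=0.0578, 1/225=0.0044, 4/225=0.0178, 171/225=0.7600, 36/225=0.1600
Σp_1ᵢ² = 0.0048² + 0.0190² + 0.3619² + 0.3667² + 0.2476² = 0.000023 + 0.000361 + 0.130972 + 0.134469 + 0.061306 = 0.327131
B_1 = 1 / 0.327131 = 3.0569
Σp_3ᵢ² = 0.0342² + 0.4726² + 0.0479² + 0.0616² + 0.3836² = 0.001170 + 0.223351 + 0.002294 + 0.003795 + 0.147149 = 0.377759
B_3 = 1 / 0.377759 = 2.6472
Σp_2ᵢ² = 0.0578² + 0.0044² + 0.0178² + 0.7600² + 0.1600² = 0.003341 + 0.000019 + 0.000317 + 0.577600 + 0.025600 = 0.606877
B_2 = 1 / 0.606877 = 1.6478
Ranking by B (broadest → narrowest): species 1 (3.06) > species 3 (2.65) > species 2 (1.65)

species 1 > species 3 > species 2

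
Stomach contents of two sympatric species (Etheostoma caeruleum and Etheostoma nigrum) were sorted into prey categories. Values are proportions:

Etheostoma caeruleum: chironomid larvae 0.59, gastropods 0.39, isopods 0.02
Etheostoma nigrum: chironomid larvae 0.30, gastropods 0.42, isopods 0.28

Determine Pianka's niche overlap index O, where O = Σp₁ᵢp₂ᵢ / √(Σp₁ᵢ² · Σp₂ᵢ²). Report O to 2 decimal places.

0.83

Σ p₁ᵢp₂ᵢ = 0.1770 + 0.1638 + 0.0056 = 0.3464
Σp_1ᵢ² = 0.59² + 0.39² + 0.02² = 0.3481 + 0.1521 + 0.0004 = 0.5006
Σp_2ᵢ² = 0.30² + 0.42² + 0.28² = 0.0900 + 0.1764 + 0.0784 = 0.3448
O = 0.3464 / √(0.5006 × 0.3448) = 0.3464 / 0.41546 = 0.8338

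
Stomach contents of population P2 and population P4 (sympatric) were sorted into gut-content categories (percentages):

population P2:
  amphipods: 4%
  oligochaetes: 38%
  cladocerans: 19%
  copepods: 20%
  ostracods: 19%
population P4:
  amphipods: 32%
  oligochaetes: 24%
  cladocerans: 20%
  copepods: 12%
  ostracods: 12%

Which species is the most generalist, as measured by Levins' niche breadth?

Convert percentages to proportions (divide by 100).
Σp_P2ᵢ² = 0.04² + 0.38² + 0.19² + 0.20² + 0.19² = 0.0016 + 0.1444 + 0.0361 + 0.0400 + 0.0361 = 0.2582
B_P2 = 1 / 0.2582 = 3.8730
Σp_P4ᵢ² = 0.32² + 0.24² + 0.20² + 0.12² + 0.12² = 0.1024 + 0.0576 + 0.0400 + 0.0144 + 0.0144 = 0.2288
B_P4 = 1 / 0.2288 = 4.3706
Highest B → broadest niche (most generalist): population P4 (B = 4.37).

population P4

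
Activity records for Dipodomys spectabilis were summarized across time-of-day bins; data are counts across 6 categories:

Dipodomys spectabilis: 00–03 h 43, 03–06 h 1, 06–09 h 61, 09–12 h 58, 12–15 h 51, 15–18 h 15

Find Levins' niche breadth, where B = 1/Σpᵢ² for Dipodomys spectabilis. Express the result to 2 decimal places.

4.46

Proportions for Dipodomys spectabilis (n=229): 43/229=0.1878, 1/229=0.0044, 61/229=0.2664, 58/229=0.2533, 51/229=0.2227, 15/229=0.0655
Σpᵢ² = 0.1878² + 0.0044² + 0.2664² + 0.2533² + 0.2227² + 0.0655² = 0.035269 + 0.000019 + 0.070969 + 0.064161 + 0.049595 + 0.004290 = 0.224303
B = 1 / 0.224303 = 4.4583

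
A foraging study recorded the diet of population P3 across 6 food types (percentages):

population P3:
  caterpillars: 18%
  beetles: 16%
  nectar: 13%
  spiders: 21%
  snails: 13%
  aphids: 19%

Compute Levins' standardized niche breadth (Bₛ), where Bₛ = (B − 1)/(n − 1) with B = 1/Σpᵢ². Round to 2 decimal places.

0.96

Convert percentages to proportions (divide by 100).
Σpᵢ² = 0.18² + 0.16² + 0.13² + 0.21² + 0.13² + 0.19² = 0.0324 + 0.0256 + 0.0169 + 0.0441 + 0.0169 + 0.0361 = 0.1720
B = 1 / 0.1720 = 5.8140
Bₛ = (B − 1)/(n − 1) = (5.8140 − 1)/(6 − 1) = 4.8140/5 = 0.9628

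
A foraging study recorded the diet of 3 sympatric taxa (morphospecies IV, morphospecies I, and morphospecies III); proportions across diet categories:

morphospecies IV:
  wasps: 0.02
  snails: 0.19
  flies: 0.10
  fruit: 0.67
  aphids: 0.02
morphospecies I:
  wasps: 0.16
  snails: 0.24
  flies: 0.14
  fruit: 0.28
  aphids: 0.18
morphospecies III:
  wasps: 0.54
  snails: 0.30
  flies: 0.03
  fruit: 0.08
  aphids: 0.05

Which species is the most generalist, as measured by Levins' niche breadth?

morphospecies I

Σp_IVᵢ² = 0.02² + 0.19² + 0.10² + 0.67² + 0.02² = 0.0004 + 0.0361 + 0.0100 + 0.4489 + 0.0004 = 0.4958
B_IV = 1 / 0.4958 = 2.0169
Σp_Iᵢ² = 0.16² + 0.24² + 0.14² + 0.28² + 0.18² = 0.0256 + 0.0576 + 0.0196 + 0.0784 + 0.0324 = 0.2136
B_I = 1 / 0.2136 = 4.6816
Σp_IIIᵢ² = 0.54² + 0.30² + 0.03² + 0.08² + 0.05² = 0.2916 + 0.0900 + 0.0009 + 0.0064 + 0.0025 = 0.3914
B_III = 1 / 0.3914 = 2.5549
Highest B → broadest niche (most generalist): morphospecies I (B = 4.68).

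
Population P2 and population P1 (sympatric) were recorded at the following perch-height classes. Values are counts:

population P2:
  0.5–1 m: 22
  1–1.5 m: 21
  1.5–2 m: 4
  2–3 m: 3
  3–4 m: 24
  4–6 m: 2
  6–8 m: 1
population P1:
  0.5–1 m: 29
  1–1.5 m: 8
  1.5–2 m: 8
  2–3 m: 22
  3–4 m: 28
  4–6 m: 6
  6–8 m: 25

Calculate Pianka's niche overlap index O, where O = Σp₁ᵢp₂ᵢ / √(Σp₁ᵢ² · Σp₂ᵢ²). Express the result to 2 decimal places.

0.77

Proportions for population P2 (n=77): 22/77=0.2857, 21/77=0.2727, 4/77=0.0519, 3/77=0.0390, 24/77=0.3117, 2/77=0.0260, 1/77=0.0130
Proportions for population P1 (n=126): 29/126=0.2302, 8/126=0.0635, 8/126=0.0635, 22/126=0.1746, 28/126=0.2222, 6/126=0.0476, 25/126=0.1984
Σ p₁ᵢp₂ᵢ = 0.065768 + 0.017316 + 0.003296 + 0.006809 + 0.069260 + 0.001238 + 0.002579 = 0.166266
Σp_1ᵢ² = 0.2857² + 0.2727² + 0.0519² + 0.0390² + 0.3117² + 0.0260² + 0.0130² = 0.081624 + 0.074365 + 0.002694 + 0.001521 + 0.097157 + 0.000676 + 0.000169 = 0.258206
Σp_2ᵢ² = 0.2302² + 0.0635² + 0.0635² + 0.1746² + 0.2222² + 0.0476² + 0.1984² = 0.052992 + 0.004032 + 0.004032 + 0.030485 + 0.049373 + 0.002266 + 0.039363 = 0.182543
O = 0.166266 / √(0.258206 × 0.182543) = 0.166266 / 0.2171030 = 0.7658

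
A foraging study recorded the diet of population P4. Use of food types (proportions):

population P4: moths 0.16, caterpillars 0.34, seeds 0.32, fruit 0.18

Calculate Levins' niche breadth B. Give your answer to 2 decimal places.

3.62

Σpᵢ² = 0.16² + 0.34² + 0.32² + 0.18² = 0.0256 + 0.1156 + 0.1024 + 0.0324 = 0.2760
B = 1 / 0.2760 = 3.6232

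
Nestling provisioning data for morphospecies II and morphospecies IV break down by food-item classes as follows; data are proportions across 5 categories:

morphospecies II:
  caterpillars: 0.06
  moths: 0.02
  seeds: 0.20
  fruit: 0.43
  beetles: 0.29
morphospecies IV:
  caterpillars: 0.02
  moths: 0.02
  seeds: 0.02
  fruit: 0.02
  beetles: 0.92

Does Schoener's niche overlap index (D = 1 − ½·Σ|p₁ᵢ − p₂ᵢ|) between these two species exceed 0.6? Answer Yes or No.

No

Σ|p₁ᵢ − p₂ᵢ| = 0.04 + 0.00 + 0.18 + 0.41 + 0.63 = 1.26
D = 1 − ½ × 1.26 = 1 − 0.630 = 0.3700
D = 0.3700 < 0.6 → No.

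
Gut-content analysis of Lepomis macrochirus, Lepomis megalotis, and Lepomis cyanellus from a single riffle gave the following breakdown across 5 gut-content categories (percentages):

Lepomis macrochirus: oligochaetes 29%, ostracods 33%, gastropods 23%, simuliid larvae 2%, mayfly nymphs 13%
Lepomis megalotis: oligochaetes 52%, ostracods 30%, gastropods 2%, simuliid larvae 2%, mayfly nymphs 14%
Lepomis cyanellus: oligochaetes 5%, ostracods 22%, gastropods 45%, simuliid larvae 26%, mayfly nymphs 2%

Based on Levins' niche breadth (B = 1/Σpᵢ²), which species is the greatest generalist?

Convert percentages to proportions (divide by 100).
Σp_macrᵢ² = 0.29² + 0.33² + 0.23² + 0.02² + 0.13² = 0.0841 + 0.1089 + 0.0529 + 0.0004 + 0.0169 = 0.2632
B_macr = 1 / 0.2632 = 3.7994
Σp_megaᵢ² = 0.52² + 0.30² + 0.02² + 0.02² + 0.14² = 0.2704 + 0.0900 + 0.0004 + 0.0004 + 0.0196 = 0.3808
B_mega = 1 / 0.3808 = 2.6261
Σp_cyanᵢ² = 0.05² + 0.22² + 0.45² + 0.26² + 0.02² = 0.0025 + 0.0484 + 0.2025 + 0.0676 + 0.0004 = 0.3214
B_cyan = 1 / 0.3214 = 3.1114
Highest B → broadest niche (most generalist): Lepomis macrochirus (B = 3.80).

Lepomis macrochirus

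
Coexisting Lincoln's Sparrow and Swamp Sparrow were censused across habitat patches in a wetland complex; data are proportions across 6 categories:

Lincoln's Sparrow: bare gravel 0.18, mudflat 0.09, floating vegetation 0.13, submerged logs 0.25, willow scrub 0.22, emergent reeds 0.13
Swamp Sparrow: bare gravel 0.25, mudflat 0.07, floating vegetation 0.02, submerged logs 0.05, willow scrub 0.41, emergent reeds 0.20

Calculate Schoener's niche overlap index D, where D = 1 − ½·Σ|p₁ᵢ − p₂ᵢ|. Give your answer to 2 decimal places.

Σ|p₁ᵢ − p₂ᵢ| = 0.07 + 0.02 + 0.11 + 0.20 + 0.19 + 0.07 = 0.66
D = 1 − ½ × 0.66 = 1 − 0.330 = 0.6700

0.67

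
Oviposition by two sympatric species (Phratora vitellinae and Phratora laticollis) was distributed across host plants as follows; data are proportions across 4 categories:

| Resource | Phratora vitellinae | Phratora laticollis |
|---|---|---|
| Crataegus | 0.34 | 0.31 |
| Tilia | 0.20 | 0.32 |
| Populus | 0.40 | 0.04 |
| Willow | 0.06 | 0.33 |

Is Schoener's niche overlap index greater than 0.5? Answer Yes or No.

Σ|p₁ᵢ − p₂ᵢ| = 0.03 + 0.12 + 0.36 + 0.27 = 0.78
D = 1 − ½ × 0.78 = 1 − 0.390 = 0.6100
D = 0.6100 > 0.5 → Yes.

Yes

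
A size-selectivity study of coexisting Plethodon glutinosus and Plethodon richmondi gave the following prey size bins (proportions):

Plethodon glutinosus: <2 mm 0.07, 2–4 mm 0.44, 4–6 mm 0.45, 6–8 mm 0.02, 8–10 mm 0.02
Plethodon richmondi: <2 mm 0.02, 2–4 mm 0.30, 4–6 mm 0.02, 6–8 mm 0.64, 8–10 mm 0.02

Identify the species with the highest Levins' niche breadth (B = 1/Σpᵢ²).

Plethodon glutinosus

Σp_glutᵢ² = 0.07² + 0.44² + 0.45² + 0.02² + 0.02² = 0.0049 + 0.1936 + 0.2025 + 0.0004 + 0.0004 = 0.4018
B_glut = 1 / 0.4018 = 2.4888
Σp_richᵢ² = 0.02² + 0.30² + 0.02² + 0.64² + 0.02² = 0.0004 + 0.0900 + 0.0004 + 0.4096 + 0.0004 = 0.5008
B_rich = 1 / 0.5008 = 1.9968
Highest B → broadest niche (most generalist): Plethodon glutinosus (B = 2.49).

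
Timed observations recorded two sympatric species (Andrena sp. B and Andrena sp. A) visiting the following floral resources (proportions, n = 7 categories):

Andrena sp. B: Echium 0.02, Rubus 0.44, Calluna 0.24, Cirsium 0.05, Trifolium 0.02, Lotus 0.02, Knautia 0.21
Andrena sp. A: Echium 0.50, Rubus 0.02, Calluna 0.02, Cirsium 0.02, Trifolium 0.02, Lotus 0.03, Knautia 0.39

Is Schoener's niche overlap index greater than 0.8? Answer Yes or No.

Σ|p₁ᵢ − p₂ᵢ| = 0.48 + 0.42 + 0.22 + 0.03 + 0.00 + 0.01 + 0.18 = 1.34
D = 1 − ½ × 1.34 = 1 − 0.670 = 0.3300
D = 0.3300 < 0.8 → No.

No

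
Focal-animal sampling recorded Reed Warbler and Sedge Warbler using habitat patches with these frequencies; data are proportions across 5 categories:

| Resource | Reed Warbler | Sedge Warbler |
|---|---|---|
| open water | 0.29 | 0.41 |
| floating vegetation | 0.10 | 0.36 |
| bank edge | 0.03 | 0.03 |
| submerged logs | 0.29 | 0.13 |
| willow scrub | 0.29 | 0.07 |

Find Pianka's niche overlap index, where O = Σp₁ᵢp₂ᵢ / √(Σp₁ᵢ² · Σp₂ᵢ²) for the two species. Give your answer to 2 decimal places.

Σ p₁ᵢp₂ᵢ = 0.1189 + 0.0360 + 0.0009 + 0.0377 + 0.0203 = 0.2138
Σp_1ᵢ² = 0.29² + 0.10² + 0.03² + 0.29² + 0.29² = 0.0841 + 0.0100 + 0.0009 + 0.0841 + 0.0841 = 0.2632
Σp_2ᵢ² = 0.41² + 0.36² + 0.03² + 0.13² + 0.07² = 0.1681 + 0.1296 + 0.0009 + 0.0169 + 0.0049 = 0.3204
O = 0.2138 / √(0.2632 × 0.3204) = 0.2138 / 0.29040 = 0.7362

0.74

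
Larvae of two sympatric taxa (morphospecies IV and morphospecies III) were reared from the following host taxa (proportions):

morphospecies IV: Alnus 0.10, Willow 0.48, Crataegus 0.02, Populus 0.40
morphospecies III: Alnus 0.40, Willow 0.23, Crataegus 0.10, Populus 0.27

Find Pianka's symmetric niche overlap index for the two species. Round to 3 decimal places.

0.756

Σ p₁ᵢp₂ᵢ = 0.0400 + 0.1104 + 0.0020 + 0.1080 = 0.2604
Σp_1ᵢ² = 0.10² + 0.48² + 0.02² + 0.40² = 0.0100 + 0.2304 + 0.0004 + 0.1600 = 0.4008
Σp_2ᵢ² = 0.40² + 0.23² + 0.10² + 0.27² = 0.1600 + 0.0529 + 0.0100 + 0.0729 = 0.2958
O = 0.2604 / √(0.4008 × 0.2958) = 0.2604 / 0.344321 = 0.75627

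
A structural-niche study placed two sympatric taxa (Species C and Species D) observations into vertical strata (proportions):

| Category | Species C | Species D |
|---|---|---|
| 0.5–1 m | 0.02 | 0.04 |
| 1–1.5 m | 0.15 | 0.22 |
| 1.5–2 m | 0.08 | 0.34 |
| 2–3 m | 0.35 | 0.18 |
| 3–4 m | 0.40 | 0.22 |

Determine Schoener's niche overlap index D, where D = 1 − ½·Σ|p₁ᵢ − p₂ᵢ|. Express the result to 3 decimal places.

Σ|p₁ᵢ − p₂ᵢ| = 0.02 + 0.07 + 0.26 + 0.17 + 0.18 = 0.70
D = 1 − ½ × 0.70 = 1 − 0.350 = 0.65000

0.650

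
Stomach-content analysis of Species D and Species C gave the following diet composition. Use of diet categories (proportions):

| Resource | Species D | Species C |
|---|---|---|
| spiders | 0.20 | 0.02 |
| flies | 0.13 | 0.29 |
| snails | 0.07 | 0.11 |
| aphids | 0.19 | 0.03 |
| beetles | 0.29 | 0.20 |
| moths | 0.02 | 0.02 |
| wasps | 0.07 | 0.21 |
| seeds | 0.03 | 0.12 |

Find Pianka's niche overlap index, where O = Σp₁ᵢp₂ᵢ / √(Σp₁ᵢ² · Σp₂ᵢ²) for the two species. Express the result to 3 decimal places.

Σ p₁ᵢp₂ᵢ = 0.0040 + 0.0377 + 0.0077 + 0.0057 + 0.0580 + 0.0004 + 0.0147 + 0.0036 = 0.1318
Σp_1ᵢ² = 0.20² + 0.13² + 0.07² + 0.19² + 0.29² + 0.02² + 0.07² + 0.03² = 0.0400 + 0.0169 + 0.0049 + 0.0361 + 0.0841 + 0.0004 + 0.0049 + 0.0009 = 0.1882
Σp_2ᵢ² = 0.02² + 0.29² + 0.11² + 0.03² + 0.20² + 0.02² + 0.21² + 0.12² = 0.0004 + 0.0841 + 0.0121 + 0.0009 + 0.0400 + 0.0004 + 0.0441 + 0.0144 = 0.1964
O = 0.1318 / √(0.1882 × 0.1964) = 0.1318 / 0.192256 = 0.68554

0.686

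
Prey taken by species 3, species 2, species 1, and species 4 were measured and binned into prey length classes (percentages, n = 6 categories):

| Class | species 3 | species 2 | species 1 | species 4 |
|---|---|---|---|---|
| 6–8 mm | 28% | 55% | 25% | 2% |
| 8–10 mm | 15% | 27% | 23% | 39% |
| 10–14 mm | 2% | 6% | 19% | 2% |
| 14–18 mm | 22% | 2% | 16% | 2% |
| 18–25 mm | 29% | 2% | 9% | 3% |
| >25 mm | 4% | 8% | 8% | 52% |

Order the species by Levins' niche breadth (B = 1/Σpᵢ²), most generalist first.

species 1 > species 3 > species 2 > species 4

Convert percentages to proportions (divide by 100).
Σp_3ᵢ² = 0.28² + 0.15² + 0.02² + 0.22² + 0.29² + 0.04² = 0.0784 + 0.0225 + 0.0004 + 0.0484 + 0.0841 + 0.0016 = 0.2354
B_3 = 1 / 0.2354 = 4.2481
Σp_2ᵢ² = 0.55² + 0.27² + 0.06² + 0.02² + 0.02² + 0.08² = 0.3025 + 0.0729 + 0.0036 + 0.0004 + 0.0004 + 0.0064 = 0.3862
B_2 = 1 / 0.3862 = 2.5893
Σp_1ᵢ² = 0.25² + 0.23² + 0.19² + 0.16² + 0.09² + 0.08² = 0.0625 + 0.0529 + 0.0361 + 0.0256 + 0.0081 + 0.0064 = 0.1916
B_1 = 1 / 0.1916 = 5.2192
Σp_4ᵢ² = 0.02² + 0.39² + 0.02² + 0.02² + 0.03² + 0.52² = 0.0004 + 0.1521 + 0.0004 + 0.0004 + 0.0009 + 0.2704 = 0.4246
B_4 = 1 / 0.4246 = 2.3552
Ranking by B (broadest → narrowest): species 1 (5.22) > species 3 (4.25) > species 2 (2.59) > species 4 (2.36)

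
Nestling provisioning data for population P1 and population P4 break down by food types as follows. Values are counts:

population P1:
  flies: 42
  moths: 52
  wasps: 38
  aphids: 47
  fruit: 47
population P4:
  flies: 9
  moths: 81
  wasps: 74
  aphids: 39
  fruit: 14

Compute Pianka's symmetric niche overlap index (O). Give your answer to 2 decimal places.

Proportions for population P1 (n=226): 42/226=0.1858, 52/226=0.2301, 38/226=0.1681, 47/226=0.2080, 47/226=0.2080
Proportions for population P4 (n=217): 9/217=0.0415, 81/217=0.3733, 74/217=0.3410, 39/217=0.1797, 14/217=0.0645
Σ p₁ᵢp₂ᵢ = 0.007711 + 0.085896 + 0.057322 + 0.037378 + 0.013416 = 0.201723
Σp_1ᵢ² = 0.1858² + 0.2301² + 0.1681² + 0.2080² + 0.2080² = 0.034522 + 0.052946 + 0.028258 + 0.043264 + 0.043264 = 0.202254
Σp_2ᵢ² = 0.0415² + 0.3733² + 0.3410² + 0.1797² + 0.0645² = 0.001722 + 0.139353 + 0.116281 + 0.032292 + 0.004160 = 0.293808
O = 0.201723 / √(0.202254 × 0.293808) = 0.201723 / 0.2437701 = 0.8275

0.83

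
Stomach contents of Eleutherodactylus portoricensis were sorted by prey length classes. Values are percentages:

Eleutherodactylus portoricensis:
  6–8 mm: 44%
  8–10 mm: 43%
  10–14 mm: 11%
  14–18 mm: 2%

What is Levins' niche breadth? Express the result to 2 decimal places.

Convert percentages to proportions (divide by 100).
Σpᵢ² = 0.44² + 0.43² + 0.11² + 0.02² = 0.1936 + 0.1849 + 0.0121 + 0.0004 = 0.3910
B = 1 / 0.3910 = 2.5575

2.56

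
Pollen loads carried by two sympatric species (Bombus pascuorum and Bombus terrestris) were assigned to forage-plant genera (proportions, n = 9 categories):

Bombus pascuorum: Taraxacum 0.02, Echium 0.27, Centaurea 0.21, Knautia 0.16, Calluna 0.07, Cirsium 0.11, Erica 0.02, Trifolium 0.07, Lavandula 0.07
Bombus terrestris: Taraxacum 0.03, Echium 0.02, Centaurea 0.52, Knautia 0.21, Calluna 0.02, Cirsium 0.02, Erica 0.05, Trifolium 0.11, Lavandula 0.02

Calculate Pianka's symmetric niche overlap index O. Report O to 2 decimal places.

Σ p₁ᵢp₂ᵢ = 0.0006 + 0.0054 + 0.1092 + 0.0336 + 0.0014 + 0.0022 + 0.0010 + 0.0077 + 0.0014 = 0.1625
Σp_1ᵢ² = 0.02² + 0.27² + 0.21² + 0.16² + 0.07² + 0.11² + 0.02² + 0.07² + 0.07² = 0.0004 + 0.0729 + 0.0441 + 0.0256 + 0.0049 + 0.0121 + 0.0004 + 0.0049 + 0.0049 = 0.1702
Σp_2ᵢ² = 0.03² + 0.02² + 0.52² + 0.21² + 0.02² + 0.02² + 0.05² + 0.11² + 0.02² = 0.0009 + 0.0004 + 0.2704 + 0.0441 + 0.0004 + 0.0004 + 0.0025 + 0.0121 + 0.0004 = 0.3316
O = 0.1625 / √(0.1702 × 0.3316) = 0.1625 / 0.23757 = 0.6840

0.68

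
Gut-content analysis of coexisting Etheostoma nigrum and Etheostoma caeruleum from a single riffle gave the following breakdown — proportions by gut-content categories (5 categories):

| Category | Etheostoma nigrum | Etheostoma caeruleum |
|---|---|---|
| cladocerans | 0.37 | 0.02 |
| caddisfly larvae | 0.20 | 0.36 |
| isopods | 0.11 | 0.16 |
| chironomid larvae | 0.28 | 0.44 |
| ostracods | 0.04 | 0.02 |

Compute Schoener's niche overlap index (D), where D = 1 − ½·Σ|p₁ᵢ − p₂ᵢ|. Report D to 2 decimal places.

0.63

Σ|p₁ᵢ − p₂ᵢ| = 0.35 + 0.16 + 0.05 + 0.16 + 0.02 = 0.74
D = 1 − ½ × 0.74 = 1 − 0.370 = 0.6300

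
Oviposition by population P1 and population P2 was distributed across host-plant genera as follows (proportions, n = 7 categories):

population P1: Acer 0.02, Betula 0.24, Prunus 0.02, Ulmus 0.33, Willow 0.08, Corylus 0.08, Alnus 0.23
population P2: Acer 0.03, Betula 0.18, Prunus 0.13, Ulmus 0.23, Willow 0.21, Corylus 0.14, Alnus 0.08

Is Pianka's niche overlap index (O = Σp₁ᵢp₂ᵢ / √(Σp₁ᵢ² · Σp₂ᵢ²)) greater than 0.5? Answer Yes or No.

Σ p₁ᵢp₂ᵢ = 0.0006 + 0.0432 + 0.0026 + 0.0759 + 0.0168 + 0.0112 + 0.0184 = 0.1687
Σp_1ᵢ² = 0.02² + 0.24² + 0.02² + 0.33² + 0.08² + 0.08² + 0.23² = 0.0004 + 0.0576 + 0.0004 + 0.1089 + 0.0064 + 0.0064 + 0.0529 = 0.2330
Σp_2ᵢ² = 0.03² + 0.18² + 0.13² + 0.23² + 0.21² + 0.14² + 0.08² = 0.0009 + 0.0324 + 0.0169 + 0.0529 + 0.0441 + 0.0196 + 0.0064 = 0.1732
O = 0.1687 / √(0.2330 × 0.1732) = 0.1687 / 0.20089 = 0.8398
O = 0.8398 > 0.5 → Yes.

Yes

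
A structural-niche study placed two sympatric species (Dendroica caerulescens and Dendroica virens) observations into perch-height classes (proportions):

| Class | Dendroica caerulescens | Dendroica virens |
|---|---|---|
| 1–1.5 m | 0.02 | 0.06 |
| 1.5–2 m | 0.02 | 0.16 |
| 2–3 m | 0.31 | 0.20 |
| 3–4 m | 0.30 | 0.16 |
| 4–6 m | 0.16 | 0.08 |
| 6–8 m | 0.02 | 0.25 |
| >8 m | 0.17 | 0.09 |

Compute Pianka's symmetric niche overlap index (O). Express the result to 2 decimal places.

Σ p₁ᵢp₂ᵢ = 0.0012 + 0.0032 + 0.0620 + 0.0480 + 0.0128 + 0.0050 + 0.0153 = 0.1475
Σp_1ᵢ² = 0.02² + 0.02² + 0.31² + 0.30² + 0.16² + 0.02² + 0.17² = 0.0004 + 0.0004 + 0.0961 + 0.0900 + 0.0256 + 0.0004 + 0.0289 = 0.2418
Σp_2ᵢ² = 0.06² + 0.16² + 0.20² + 0.16² + 0.08² + 0.25² + 0.09² = 0.0036 + 0.0256 + 0.0400 + 0.0256 + 0.0064 + 0.0625 + 0.0081 = 0.1718
O = 0.1475 / √(0.2418 × 0.1718) = 0.1475 / 0.20382 = 0.7237

0.72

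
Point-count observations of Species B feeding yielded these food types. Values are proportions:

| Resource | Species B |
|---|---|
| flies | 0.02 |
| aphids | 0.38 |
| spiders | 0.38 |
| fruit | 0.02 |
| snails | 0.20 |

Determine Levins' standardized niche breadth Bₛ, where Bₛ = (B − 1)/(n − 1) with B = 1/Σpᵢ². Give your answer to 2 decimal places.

0.51

Σpᵢ² = 0.02² + 0.38² + 0.38² + 0.02² + 0.20² = 0.0004 + 0.1444 + 0.1444 + 0.0004 + 0.0400 = 0.3296
B = 1 / 0.3296 = 3.0340
Bₛ = (B − 1)/(n − 1) = (3.0340 − 1)/(5 − 1) = 2.0340/4 = 0.5085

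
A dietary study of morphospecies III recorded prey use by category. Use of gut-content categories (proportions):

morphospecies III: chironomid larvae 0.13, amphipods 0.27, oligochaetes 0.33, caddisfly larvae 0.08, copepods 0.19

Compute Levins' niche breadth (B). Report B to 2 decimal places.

4.15

Σpᵢ² = 0.13² + 0.27² + 0.33² + 0.08² + 0.19² = 0.0169 + 0.0729 + 0.1089 + 0.0064 + 0.0361 = 0.2412
B = 1 / 0.2412 = 4.1459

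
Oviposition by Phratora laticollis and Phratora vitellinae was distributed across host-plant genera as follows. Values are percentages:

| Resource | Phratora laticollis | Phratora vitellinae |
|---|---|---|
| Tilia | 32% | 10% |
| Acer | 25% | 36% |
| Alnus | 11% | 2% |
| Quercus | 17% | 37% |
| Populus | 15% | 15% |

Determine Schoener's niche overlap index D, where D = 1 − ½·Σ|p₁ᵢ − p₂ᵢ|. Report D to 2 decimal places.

0.69

Convert percentages to proportions (divide by 100).
Σ|p₁ᵢ − p₂ᵢ| = 0.22 + 0.11 + 0.09 + 0.20 + 0.00 = 0.62
D = 1 − ½ × 0.62 = 1 − 0.310 = 0.6900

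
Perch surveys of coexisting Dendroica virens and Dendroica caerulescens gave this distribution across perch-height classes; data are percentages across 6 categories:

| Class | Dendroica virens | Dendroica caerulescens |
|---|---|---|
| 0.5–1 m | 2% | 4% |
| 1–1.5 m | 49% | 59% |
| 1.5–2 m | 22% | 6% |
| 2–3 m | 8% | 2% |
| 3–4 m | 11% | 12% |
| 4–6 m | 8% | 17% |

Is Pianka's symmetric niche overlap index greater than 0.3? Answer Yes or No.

Yes

Convert percentages to proportions (divide by 100).
Σ p₁ᵢp₂ᵢ = 0.0008 + 0.2891 + 0.0132 + 0.0016 + 0.0132 + 0.0136 = 0.3315
Σp_1ᵢ² = 0.02² + 0.49² + 0.22² + 0.08² + 0.11² + 0.08² = 0.0004 + 0.2401 + 0.0484 + 0.0064 + 0.0121 + 0.0064 = 0.3138
Σp_2ᵢ² = 0.04² + 0.59² + 0.06² + 0.02² + 0.12² + 0.17² = 0.0016 + 0.3481 + 0.0036 + 0.0004 + 0.0144 + 0.0289 = 0.3970
O = 0.3315 / √(0.3138 × 0.3970) = 0.3315 / 0.35296 = 0.9392
O = 0.9392 > 0.3 → Yes.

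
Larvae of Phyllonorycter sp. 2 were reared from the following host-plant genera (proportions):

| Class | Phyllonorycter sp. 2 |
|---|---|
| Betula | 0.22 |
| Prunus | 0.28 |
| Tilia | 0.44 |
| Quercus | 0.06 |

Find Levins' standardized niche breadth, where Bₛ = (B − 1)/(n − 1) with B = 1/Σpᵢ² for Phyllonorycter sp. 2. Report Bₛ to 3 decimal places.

Σpᵢ² = 0.22² + 0.28² + 0.44² + 0.06² = 0.0484 + 0.0784 + 0.1936 + 0.0036 = 0.3240
B = 1 / 0.3240 = 3.08642
Bₛ = (B − 1)/(n − 1) = (3.08642 − 1)/(4 − 1) = 2.08642/3 = 0.69547

0.695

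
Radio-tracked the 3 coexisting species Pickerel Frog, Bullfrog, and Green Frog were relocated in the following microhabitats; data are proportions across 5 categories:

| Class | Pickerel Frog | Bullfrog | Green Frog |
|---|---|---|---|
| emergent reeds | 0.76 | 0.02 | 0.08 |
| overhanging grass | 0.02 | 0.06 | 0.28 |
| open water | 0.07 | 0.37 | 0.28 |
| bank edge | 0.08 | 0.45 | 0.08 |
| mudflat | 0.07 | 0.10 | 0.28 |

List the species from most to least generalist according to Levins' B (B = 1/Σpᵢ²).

Σp_Pickᵢ² = 0.76² + 0.02² + 0.07² + 0.08² + 0.07² = 0.5776 + 0.0004 + 0.0049 + 0.0064 + 0.0049 = 0.5942
B_Pick = 1 / 0.5942 = 1.6829
Σp_Bullᵢ² = 0.02² + 0.06² + 0.37² + 0.45² + 0.10² = 0.0004 + 0.0036 + 0.1369 + 0.2025 + 0.0100 = 0.3534
B_Bull = 1 / 0.3534 = 2.8297
Σp_Greeᵢ² = 0.08² + 0.28² + 0.28² + 0.08² + 0.28² = 0.0064 + 0.0784 + 0.0784 + 0.0064 + 0.0784 = 0.2480
B_Gree = 1 / 0.2480 = 4.0323
Ranking by B (broadest → narrowest): Green Frog (4.03) > Bullfrog (2.83) > Pickerel Frog (1.68)

Green Frog > Bullfrog > Pickerel Frog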